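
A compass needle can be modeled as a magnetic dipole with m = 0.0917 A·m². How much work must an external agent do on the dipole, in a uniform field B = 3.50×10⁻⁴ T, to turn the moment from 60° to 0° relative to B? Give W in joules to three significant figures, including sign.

W_ext = ΔU = −mB cosθ₂ + mB cosθ₁ = mB(cosθ₁ − cosθ₂).
W = (0.0917)(3.50×10⁻⁴)·(cos60° − cos0°) = (3.210×10⁻⁵)·(-0.5000) = -1.605×10⁻⁵ J.

W ≈ -1.60×10⁻⁵ J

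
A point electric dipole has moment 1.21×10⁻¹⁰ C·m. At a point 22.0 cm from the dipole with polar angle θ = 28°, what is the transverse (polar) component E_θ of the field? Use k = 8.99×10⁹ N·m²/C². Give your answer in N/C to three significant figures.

E_θ ≈ 48.0 N/C

For a dipole, E_θ = (kp sinθ)/r³.
kp/r³ = (8.99×10⁹)(1.21×10⁻¹⁰)/(0.220)³ = 102.2 N/C.
E_θ = 102.2·sin28° = 47.96 N/C.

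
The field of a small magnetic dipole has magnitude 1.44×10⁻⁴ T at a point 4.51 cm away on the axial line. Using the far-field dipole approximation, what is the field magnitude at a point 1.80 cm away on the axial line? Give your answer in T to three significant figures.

B ≈ 0.00227 T

Dipole fields scale as 1/r³ in the far field; the geometry is the same at both points.
B₂ = B₁ · (r₁/r₂)³ = 1.44×10⁻⁴ · (4.51/1.80)³.
(r₁/r₂)³ = (2.506)³ = 15.73.
B₂ ≈ 0.002265 T.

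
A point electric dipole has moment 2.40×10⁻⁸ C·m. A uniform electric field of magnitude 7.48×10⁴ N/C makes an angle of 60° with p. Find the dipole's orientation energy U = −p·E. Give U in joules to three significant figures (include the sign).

U = −p·E = −pE cosθ.
U = −(2.40×10⁻⁸)(7.48×10⁴)·cos60° = -8.976×10⁻⁴ J.

U ≈ -8.98×10⁻⁴ J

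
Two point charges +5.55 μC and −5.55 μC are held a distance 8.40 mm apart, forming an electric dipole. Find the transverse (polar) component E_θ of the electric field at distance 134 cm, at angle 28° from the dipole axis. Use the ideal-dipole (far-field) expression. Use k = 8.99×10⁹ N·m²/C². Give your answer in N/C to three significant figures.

E_θ ≈ 81.8 N/C

Dipole moment p = qd = (5.55×10⁻⁶ C)(0.00840 m) = 4.662×10⁻⁸ C·m.
For a dipole, E_θ = (kp sinθ)/r³.
kp/r³ = (8.99×10⁹)(4.662×10⁻⁸)/(1.34)³ = 174.2 N/C.
E_θ = 174.2·sin28° = 81.78 N/C.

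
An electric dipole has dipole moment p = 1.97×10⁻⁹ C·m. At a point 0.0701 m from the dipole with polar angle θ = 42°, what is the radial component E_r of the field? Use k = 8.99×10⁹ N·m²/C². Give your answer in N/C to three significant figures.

For a dipole, E_r = (2kp cosθ)/r³.
kp/r³ = (8.99×10⁹)(1.97×10⁻⁹)/(0.0701)³ = 5.141×10⁴ N/C.
E_r = 2·5.141×10⁴·cos42° = 7.641×10⁴ N/C.

E_r ≈ 7.64×10⁴ N/C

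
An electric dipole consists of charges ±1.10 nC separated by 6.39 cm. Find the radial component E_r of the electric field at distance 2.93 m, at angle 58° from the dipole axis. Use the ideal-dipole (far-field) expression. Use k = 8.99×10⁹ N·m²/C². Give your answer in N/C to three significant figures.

Dipole moment p = qd = (1.10×10⁻⁹ C)(0.0639 m) = 7.029×10⁻¹¹ C·m.
For a dipole, E_r = (2kp cosθ)/r³.
kp/r³ = (8.99×10⁹)(7.029×10⁻¹¹)/(2.93)³ = 0.02512 N/C.
E_r = 2·0.02512·cos58° = 0.02663 N/C.

E_r ≈ 0.0266 N/C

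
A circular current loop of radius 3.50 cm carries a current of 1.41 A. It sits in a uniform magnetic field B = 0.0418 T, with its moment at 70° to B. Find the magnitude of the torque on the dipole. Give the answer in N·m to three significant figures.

τ ≈ 2.13×10⁻⁴ N·m

Magnetic moment m = IA = Iπa² = (1.41)·π·(0.0350)² = 0.005426 A·m².
Torque on a magnetic dipole: τ = mB sinθ.
τ = (0.005426)(0.0418)·sin70° = 2.131×10⁻⁴ N·m.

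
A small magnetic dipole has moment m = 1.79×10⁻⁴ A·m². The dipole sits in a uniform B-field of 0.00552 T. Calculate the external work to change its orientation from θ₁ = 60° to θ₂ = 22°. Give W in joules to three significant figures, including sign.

W ≈ -4.22×10⁻⁷ J

W_ext = ΔU = −mB cosθ₂ + mB cosθ₁ = mB(cosθ₁ − cosθ₂).
W = (1.79×10⁻⁴)(0.00552)·(cos60° − cos22°) = (9.881×10⁻⁷)·(-0.4272) = -4.221×10⁻⁷ J.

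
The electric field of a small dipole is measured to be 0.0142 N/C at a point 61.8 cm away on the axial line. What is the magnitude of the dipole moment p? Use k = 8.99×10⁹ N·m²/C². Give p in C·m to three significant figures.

p ≈ 1.86×10⁻¹³ C·m

On axis E = 2kp/r³, so p = Er³/(2k).
p = (0.0142)·(0.618)³ / (2·8.99×10⁹) = 1.864×10⁻¹³ C·m.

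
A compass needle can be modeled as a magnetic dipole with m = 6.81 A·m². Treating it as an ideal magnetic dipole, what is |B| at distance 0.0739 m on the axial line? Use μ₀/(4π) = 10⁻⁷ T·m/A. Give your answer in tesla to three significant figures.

B ≈ 0.00337 T

On axis B = (μ₀/4π)·2m/r³.
B = 2·(10⁻⁷)·(6.81) / (0.0739)³ = 0.003375 T.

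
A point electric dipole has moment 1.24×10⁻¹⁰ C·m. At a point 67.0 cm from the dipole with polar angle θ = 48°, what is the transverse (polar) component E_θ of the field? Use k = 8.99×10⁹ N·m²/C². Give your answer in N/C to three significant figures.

E_θ ≈ 2.75 N/C

For a dipole, E_θ = (kp sinθ)/r³.
kp/r³ = (8.99×10⁹)(1.24×10⁻¹⁰)/(0.670)³ = 3.706 N/C.
E_θ = 3.706·sin48° = 2.754 N/C.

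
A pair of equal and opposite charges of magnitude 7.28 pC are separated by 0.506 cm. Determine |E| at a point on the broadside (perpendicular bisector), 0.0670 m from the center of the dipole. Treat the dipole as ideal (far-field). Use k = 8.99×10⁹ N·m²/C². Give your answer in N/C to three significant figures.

E ≈ 1.10 N/C

Dipole moment p = qd = (7.28×10⁻¹² C)(0.00506 m) = 3.684×10⁻¹⁴ C·m.
In the equatorial plane E = kp/r³.
E = (8.99×10⁹)(3.684×10⁻¹⁴) / (0.0670)³ = 1.101 N/C.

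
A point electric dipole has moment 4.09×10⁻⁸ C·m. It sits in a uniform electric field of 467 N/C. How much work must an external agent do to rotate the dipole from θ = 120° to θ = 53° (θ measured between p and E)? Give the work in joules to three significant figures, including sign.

W ≈ -2.10×10⁻⁵ J

W_ext = ΔU = U(θ₂) − U(θ₁) = −pE cosθ₂ − (−pE cosθ₁) = pE(cosθ₁ − cosθ₂).
W = (4.09×10⁻⁸)(467)·(cos120° − cos53°) = (1.910×10⁻⁵)·(-1.1018) = -2.104×10⁻⁵ J.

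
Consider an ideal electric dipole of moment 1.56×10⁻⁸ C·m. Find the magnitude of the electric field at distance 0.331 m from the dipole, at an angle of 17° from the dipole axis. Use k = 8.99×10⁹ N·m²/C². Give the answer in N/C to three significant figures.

E ≈ 7480 N/C

At angle θ the dipole field magnitude is E = (kp/r³)·√(1 + 3cos²θ).
kp/r³ = (8.99×10⁹)(1.56×10⁻⁸) / (0.331)³ = 3867 N/C.
√(1 + 3cos²17°) = √(1 + 3·0.9145) = √3.7436 ≈ 1.9348.
E ≈ 3867 × 1.935 = 7482 N/C.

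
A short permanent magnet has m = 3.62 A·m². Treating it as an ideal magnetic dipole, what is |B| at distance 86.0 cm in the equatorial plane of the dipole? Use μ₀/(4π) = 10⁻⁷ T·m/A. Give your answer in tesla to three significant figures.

In the equatorial plane B = (μ₀/4π)·m/r³ (half the axial value).
B = (10⁻⁷)·(3.62) / (0.860)³ = 5.691×10⁻⁷ T.

B ≈ 5.69×10⁻⁷ T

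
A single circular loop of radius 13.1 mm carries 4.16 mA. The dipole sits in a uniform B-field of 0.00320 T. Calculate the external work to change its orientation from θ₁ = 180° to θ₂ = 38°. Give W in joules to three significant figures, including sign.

W ≈ -1.28×10⁻⁸ J

Magnetic moment m = IA = Iπa² = (0.00416)·π·(0.0131)² = 2.243×10⁻⁶ A·m².
W_ext = ΔU = −mB cosθ₂ + mB cosθ₁ = mB(cosθ₁ − cosθ₂).
W = (2.243×10⁻⁶)(0.00320)·(cos180° − cos38°) = (7.178×10⁻⁹)·(-1.7880) = -1.283×10⁻⁸ J.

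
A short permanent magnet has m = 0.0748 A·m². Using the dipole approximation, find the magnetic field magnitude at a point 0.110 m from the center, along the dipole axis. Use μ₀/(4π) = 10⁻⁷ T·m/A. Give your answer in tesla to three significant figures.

On axis B = (μ₀/4π)·2m/r³.
B = 2·(10⁻⁷)·(0.0748) / (0.110)³ = 1.124×10⁻⁵ T.

B ≈ 1.12×10⁻⁵ T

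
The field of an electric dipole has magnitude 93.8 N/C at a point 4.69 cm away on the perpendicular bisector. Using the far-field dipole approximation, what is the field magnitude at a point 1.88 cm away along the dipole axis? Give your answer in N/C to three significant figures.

E ≈ 2910 N/C

Dipole fields scale as 1/r³ in the far field.
The axial field is twice the equatorial field at the same r, so the geometry factor is 2/1.
E₂ = E₁ · (2/1) · (r₁/r₂)³ = 93.8 · 2 · (4.69/1.88)³.
(r₁/r₂)³ = (2.495)³ = 15.53.
E₂ ≈ 2913 N/C.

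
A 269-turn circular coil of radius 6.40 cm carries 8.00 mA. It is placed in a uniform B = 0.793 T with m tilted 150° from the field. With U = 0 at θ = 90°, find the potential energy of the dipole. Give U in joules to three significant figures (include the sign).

U ≈ 0.0190 J

m = NIA = NIπa² = 269·(0.00800)·π·(0.0640)² = 0.02769 A·m².
U = −m·B = −mB cosθ.
U = −(0.02769)(0.793)·cos150° = 0.01902 J.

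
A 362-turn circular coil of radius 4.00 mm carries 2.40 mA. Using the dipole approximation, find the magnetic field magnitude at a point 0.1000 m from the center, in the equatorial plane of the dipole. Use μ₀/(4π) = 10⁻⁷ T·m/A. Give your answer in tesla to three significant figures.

m = NIA = NIπa² = 362·(0.00240)·π·(0.00400)² = 4.367×10⁻⁵ A·m².
In the equatorial plane B = (μ₀/4π)·m/r³ (half the axial value).
B = (10⁻⁷)·(4.367×10⁻⁵) / (0.100)³ = 4.367×10⁻⁹ T.

B ≈ 4.37×10⁻⁹ T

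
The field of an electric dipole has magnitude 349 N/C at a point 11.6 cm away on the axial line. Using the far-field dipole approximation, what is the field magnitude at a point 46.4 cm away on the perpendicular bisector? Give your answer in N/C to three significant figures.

E ≈ 2.73 N/C

Dipole fields scale as 1/r³ in the far field.
The axial field is twice the equatorial field at the same r, so the geometry factor is 1/2.
E₂ = E₁ · (1/2) · (r₁/r₂)³ = 349 · 0.5 · (11.6/46.4)³.
(r₁/r₂)³ = (0.25)³ = 0.01562.
E₂ ≈ 2.727 N/C.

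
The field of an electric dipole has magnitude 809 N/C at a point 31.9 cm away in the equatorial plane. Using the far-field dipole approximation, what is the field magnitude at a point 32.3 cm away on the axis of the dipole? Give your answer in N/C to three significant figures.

E ≈ 1560 N/C

Dipole fields scale as 1/r³ in the far field.
The axial field is twice the equatorial field at the same r, so the geometry factor is 2/1.
E₂ = E₁ · (2/1) · (r₁/r₂)³ = 809 · 2 · (31.9/32.3)³.
(r₁/r₂)³ = (0.9876)³ = 0.9633.
E₂ ≈ 1559 N/C.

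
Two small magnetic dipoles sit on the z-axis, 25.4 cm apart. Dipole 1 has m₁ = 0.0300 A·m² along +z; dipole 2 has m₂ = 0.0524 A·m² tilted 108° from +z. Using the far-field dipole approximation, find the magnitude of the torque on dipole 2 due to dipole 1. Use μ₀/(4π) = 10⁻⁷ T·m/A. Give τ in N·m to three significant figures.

τ ≈ 1.82×10⁻⁸ N·m

Dipole B is on the axis of dipole A, so B₁ there is axial: B₁ = (μ₀/4π)·2m₁/r³ along +z.
B₁ = 2(10⁻⁷)(0.0300)/(0.254)³ = 3.661×10⁻⁷ T.
τ = m₂ B₁ sinθ.
τ = (0.0524)(3.661×10⁻⁷)·sin108° = 1.825×10⁻⁸ N·m.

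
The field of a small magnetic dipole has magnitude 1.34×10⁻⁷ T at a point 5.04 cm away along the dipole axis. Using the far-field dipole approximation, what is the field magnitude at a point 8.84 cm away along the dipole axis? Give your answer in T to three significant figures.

Dipole fields scale as 1/r³ in the far field; the geometry is the same at both points.
B₂ = B₁ · (r₁/r₂)³ = 1.34×10⁻⁷ · (5.04/8.84)³.
(r₁/r₂)³ = (0.5701)³ = 0.1853.
B₂ ≈ 2.483×10⁻⁸ T.

B ≈ 2.48×10⁻⁸ T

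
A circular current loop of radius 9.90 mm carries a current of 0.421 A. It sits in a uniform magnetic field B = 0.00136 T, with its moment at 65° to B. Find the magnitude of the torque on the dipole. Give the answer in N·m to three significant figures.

τ ≈ 1.60×10⁻⁷ N·m

Magnetic moment m = IA = Iπa² = (0.421)·π·(0.00990)² = 1.296×10⁻⁴ A·m².
Torque on a magnetic dipole: τ = mB sinθ.
τ = (1.296×10⁻⁴)(0.00136)·sin65° = 1.597×10⁻⁷ N·m.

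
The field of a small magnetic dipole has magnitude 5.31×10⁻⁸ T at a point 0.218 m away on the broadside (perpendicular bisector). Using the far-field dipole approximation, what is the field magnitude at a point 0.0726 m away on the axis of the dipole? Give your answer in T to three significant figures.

Dipole fields scale as 1/r³ in the far field.
The axial field is twice the equatorial field at the same r, so the geometry factor is 2/1.
B₂ = B₁ · (2/1) · (r₁/r₂)³ = 5.31×10⁻⁸ · 2 · (0.218/0.0726)³.
(r₁/r₂)³ = (3.003)³ = 27.07.
B₂ ≈ 2.875×10⁻⁶ T.

B ≈ 2.88×10⁻⁶ T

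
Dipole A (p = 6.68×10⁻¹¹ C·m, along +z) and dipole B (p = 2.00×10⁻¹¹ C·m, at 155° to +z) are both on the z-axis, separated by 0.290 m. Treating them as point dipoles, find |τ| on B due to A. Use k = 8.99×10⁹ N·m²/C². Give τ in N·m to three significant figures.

τ ≈ 4.16×10⁻¹⁰ N·m

The second dipole sits on the axis of the first, so the field there is axial: E₁ = 2kp₁/r³ along +z.
E₁ = 2(8.99×10⁹)(6.68×10⁻¹¹)/(0.290)³ = 49.25 N/C.
Torque on the second dipole: τ = p₂ E₁ sinθ.
τ = (2.00×10⁻¹¹)(49.25)·sin155° = 4.162×10⁻¹⁰ N·m.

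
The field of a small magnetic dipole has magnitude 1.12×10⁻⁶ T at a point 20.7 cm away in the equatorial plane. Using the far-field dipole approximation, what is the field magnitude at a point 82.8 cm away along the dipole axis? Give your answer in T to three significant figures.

Dipole fields scale as 1/r³ in the far field.
The axial field is twice the equatorial field at the same r, so the geometry factor is 2/1.
B₂ = B₁ · (2/1) · (r₁/r₂)³ = 1.12×10⁻⁶ · 2 · (20.7/82.8)³.
(r₁/r₂)³ = (0.25)³ = 0.01562.
B₂ ≈ 3.500×10⁻⁸ T.

B ≈ 3.50×10⁻⁸ T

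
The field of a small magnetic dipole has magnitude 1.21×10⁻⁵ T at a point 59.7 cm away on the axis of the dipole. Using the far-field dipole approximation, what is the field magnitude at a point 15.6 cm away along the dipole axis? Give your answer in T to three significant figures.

B ≈ 6.78×10⁻⁴ T

Dipole fields scale as 1/r³ in the far field; the geometry is the same at both points.
B₂ = B₁ · (r₁/r₂)³ = 1.21×10⁻⁵ · (59.7/15.6)³.
(r₁/r₂)³ = (3.827)³ = 56.05.
B₂ ≈ 6.782×10⁻⁴ T.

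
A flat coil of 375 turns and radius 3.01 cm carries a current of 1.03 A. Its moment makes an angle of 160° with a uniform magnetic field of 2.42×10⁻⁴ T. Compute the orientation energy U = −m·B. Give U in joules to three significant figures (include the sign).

U ≈ 2.50×10⁻⁴ J

m = NIA = NIπa² = 375·(1.03)·π·(0.0301)² = 1.099 A·m².
U = −m·B = −mB cosθ.
U = −(1.099)(2.42×10⁻⁴)·cos160° = 2.499×10⁻⁴ J.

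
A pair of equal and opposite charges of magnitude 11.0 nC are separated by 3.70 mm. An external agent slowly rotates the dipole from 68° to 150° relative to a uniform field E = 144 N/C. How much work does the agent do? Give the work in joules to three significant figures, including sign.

Dipole moment p = qd = (1.10×10⁻⁸ C)(0.00370 m) = 4.07×10⁻¹¹ C·m.
W_ext = ΔU = U(θ₂) − U(θ₁) = −pE cosθ₂ − (−pE cosθ₁) = pE(cosθ₁ − cosθ₂).
W = (4.07×10⁻¹¹)(144)·(cos68° − cos150°) = (5.861×10⁻⁹)·(+1.2406) = 7.271×10⁻⁹ J.

W ≈ 7.27×10⁻⁹ J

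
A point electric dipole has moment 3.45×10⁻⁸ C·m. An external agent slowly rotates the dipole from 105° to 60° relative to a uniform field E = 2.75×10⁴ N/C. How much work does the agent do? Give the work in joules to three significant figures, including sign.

W_ext = ΔU = U(θ₂) − U(θ₁) = −pE cosθ₂ − (−pE cosθ₁) = pE(cosθ₁ − cosθ₂).
W = (3.45×10⁻⁸)(2.75×10⁴)·(cos105° − cos60°) = (9.488×10⁻⁴)·(-0.7588) = -7.199×10⁻⁴ J.

W ≈ -7.20×10⁻⁴ J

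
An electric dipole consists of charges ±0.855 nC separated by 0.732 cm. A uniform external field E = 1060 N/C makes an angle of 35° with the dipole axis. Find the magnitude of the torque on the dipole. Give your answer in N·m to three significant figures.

τ ≈ 3.81×10⁻⁹ N·m

Dipole moment p = qd = (8.55×10⁻¹⁰ C)(0.00732 m) = 6.259×10⁻¹² C·m.
Torque on an electric dipole: τ = pE sinθ.
τ = (6.259×10⁻¹²)(1060)·sin35° = 3.805×10⁻⁹ N·m.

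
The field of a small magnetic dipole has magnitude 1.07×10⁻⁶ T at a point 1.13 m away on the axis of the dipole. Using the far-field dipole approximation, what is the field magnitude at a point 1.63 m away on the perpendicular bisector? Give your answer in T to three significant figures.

B ≈ 1.78×10⁻⁷ T

Dipole fields scale as 1/r³ in the far field.
The axial field is twice the equatorial field at the same r, so the geometry factor is 1/2.
B₂ = B₁ · (1/2) · (r₁/r₂)³ = 1.07×10⁻⁶ · 0.5 · (1.13/1.63)³.
(r₁/r₂)³ = (0.6933)³ = 0.3332.
B₂ ≈ 1.782×10⁻⁷ T.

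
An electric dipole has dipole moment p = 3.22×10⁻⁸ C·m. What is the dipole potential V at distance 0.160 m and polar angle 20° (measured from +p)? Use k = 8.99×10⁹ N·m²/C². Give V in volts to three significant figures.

The dipole potential is V = kp cosθ / r².
V = (8.99×10⁹)(3.22×10⁻⁸)·cos20° / (0.160)² = 1.063×10⁴ V.

V ≈ 1.06×10⁴ V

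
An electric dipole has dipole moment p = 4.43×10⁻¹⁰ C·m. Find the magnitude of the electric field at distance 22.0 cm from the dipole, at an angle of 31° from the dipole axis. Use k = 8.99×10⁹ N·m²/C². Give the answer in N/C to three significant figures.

E ≈ 670 N/C

At angle θ the dipole field magnitude is E = (kp/r³)·√(1 + 3cos²θ).
kp/r³ = (8.99×10⁹)(4.43×10⁻¹⁰) / (0.220)³ = 374.0 N/C.
√(1 + 3cos²31°) = √(1 + 3·0.7347) = √3.2042 ≈ 1.7900.
E ≈ 374.0 × 1.790 = 669.5 N/C.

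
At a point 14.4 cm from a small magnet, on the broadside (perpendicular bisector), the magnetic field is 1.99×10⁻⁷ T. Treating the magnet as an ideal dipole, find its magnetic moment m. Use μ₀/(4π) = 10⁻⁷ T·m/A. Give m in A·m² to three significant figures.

In the equatorial plane B = (μ₀/4π)·m/r³, so m = Br³·4π/(μ₀).
m = (1.99×10⁻⁷)·(0.144)³ / (10⁻⁷) = 0.005942 A·m².

m ≈ 0.00594 A·m²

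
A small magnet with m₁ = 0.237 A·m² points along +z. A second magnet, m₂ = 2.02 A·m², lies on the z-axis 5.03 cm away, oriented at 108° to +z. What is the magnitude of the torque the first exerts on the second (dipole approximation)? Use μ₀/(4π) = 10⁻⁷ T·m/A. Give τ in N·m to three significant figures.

Dipole B is on the axis of dipole A, so B₁ there is axial: B₁ = (μ₀/4π)·2m₁/r³ along +z.
B₁ = 2(10⁻⁷)(0.237)/(0.0503)³ = 3.725×10⁻⁴ T.
τ = m₂ B₁ sinθ.
τ = (2.02)(3.725×10⁻⁴)·sin108° = 7.155×10⁻⁴ N·m.

τ ≈ 7.16×10⁻⁴ N·m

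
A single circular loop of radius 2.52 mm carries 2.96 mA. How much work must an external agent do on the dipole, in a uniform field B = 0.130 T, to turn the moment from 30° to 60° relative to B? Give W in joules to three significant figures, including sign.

Magnetic moment m = IA = Iπa² = (0.00296)·π·(0.00252)² = 5.905×10⁻⁸ A·m².
W_ext = ΔU = −mB cosθ₂ + mB cosθ₁ = mB(cosθ₁ − cosθ₂).
W = (5.905×10⁻⁸)(0.130)·(cos30° − cos60°) = (7.677×10⁻⁹)·(+0.3660) = 2.810×10⁻⁹ J.

W ≈ 2.81×10⁻⁹ J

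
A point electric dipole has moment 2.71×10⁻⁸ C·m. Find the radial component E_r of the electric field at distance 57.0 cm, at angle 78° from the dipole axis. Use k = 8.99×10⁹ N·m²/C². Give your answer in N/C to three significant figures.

For a dipole, E_r = (2kp cosθ)/r³.
kp/r³ = (8.99×10⁹)(2.71×10⁻⁸)/(0.570)³ = 1316 N/C.
E_r = 2·1316·cos78° = 547.0 N/C.

E_r ≈ 547 N/C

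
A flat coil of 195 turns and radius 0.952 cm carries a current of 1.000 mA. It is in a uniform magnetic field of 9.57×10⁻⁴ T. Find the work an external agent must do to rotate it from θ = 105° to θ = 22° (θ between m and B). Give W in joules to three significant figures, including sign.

W ≈ -6.30×10⁻⁸ J

m = NIA = NIπa² = 195·(0.00100)·π·(0.00952)² = 5.552×10⁻⁵ A·m².
W_ext = ΔU = −mB cosθ₂ + mB cosθ₁ = mB(cosθ₁ − cosθ₂).
W = (5.552×10⁻⁵)(9.57×10⁻⁴)·(cos105° − cos22°) = (5.313×10⁻⁸)·(-1.1860) = -6.302×10⁻⁸ J.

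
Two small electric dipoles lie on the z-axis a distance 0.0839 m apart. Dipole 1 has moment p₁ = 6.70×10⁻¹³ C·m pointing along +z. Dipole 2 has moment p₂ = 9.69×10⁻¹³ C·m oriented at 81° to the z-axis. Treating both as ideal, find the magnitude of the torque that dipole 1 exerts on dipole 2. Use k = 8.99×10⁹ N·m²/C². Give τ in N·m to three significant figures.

τ ≈ 1.95×10⁻¹¹ N·m

The second dipole sits on the axis of the first, so the field there is axial: E₁ = 2kp₁/r³ along +z.
E₁ = 2(8.99×10⁹)(6.70×10⁻¹³)/(0.0839)³ = 20.40 N/C.
Torque on the second dipole: τ = p₂ E₁ sinθ.
τ = (9.69×10⁻¹³)(20.40)·sin81° = 1.952×10⁻¹¹ N·m.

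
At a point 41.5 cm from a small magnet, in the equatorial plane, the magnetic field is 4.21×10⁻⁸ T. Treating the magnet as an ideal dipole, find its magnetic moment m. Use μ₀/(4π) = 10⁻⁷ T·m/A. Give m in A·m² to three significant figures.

In the equatorial plane B = (μ₀/4π)·m/r³, so m = Br³·4π/(μ₀).
m = (4.21×10⁻⁸)·(0.415)³ / (10⁻⁷) = 0.03009 A·m².

m ≈ 0.0301 A·m²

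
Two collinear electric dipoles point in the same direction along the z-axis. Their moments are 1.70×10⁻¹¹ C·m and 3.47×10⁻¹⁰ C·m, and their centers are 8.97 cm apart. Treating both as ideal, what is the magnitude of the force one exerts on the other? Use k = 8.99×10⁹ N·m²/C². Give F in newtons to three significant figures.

F ≈ 4.91×10⁻⁶ N

On-axis field of dipole 1 at distance r: E = 2kp₁/r³. Force on dipole 2 is F = p₂·dE/dr (gradient along axis).
dE/dr = −6kp₁/r⁴, so |F| = 6kp₁p₂/r⁴ (attractive for aligned moments).
F = 6(8.99×10⁹)(1.70×10⁻¹¹)(3.47×10⁻¹⁰)/(0.0897)⁴ = 4.915×10⁻⁶ N.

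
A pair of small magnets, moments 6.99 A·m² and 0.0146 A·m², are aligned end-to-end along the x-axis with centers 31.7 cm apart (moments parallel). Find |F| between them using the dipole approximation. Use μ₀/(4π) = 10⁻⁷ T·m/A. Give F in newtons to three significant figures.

On-axis B of dipole 1: B = (μ₀/4π)·2m₁/r³. Force on dipole 2: F = m₂·dB/dr.
dB/dr = −(μ₀/4π)·6m₁/r⁴, so |F| = (μ₀/4π)·6m₁m₂/r⁴.
F = 6(10⁻⁷)(6.99)(0.0146)/(0.317)⁴ = 6.064×10⁻⁶ N.

F ≈ 6.06×10⁻⁶ N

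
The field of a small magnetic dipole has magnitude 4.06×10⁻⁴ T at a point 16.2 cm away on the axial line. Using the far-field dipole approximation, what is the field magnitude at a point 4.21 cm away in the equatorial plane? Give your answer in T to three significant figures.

Dipole fields scale as 1/r³ in the far field.
The axial field is twice the equatorial field at the same r, so the geometry factor is 1/2.
B₂ = B₁ · (1/2) · (r₁/r₂)³ = 4.06×10⁻⁴ · 0.5 · (16.2/4.21)³.
(r₁/r₂)³ = (3.848)³ = 56.98.
B₂ ≈ 0.01157 T.

B ≈ 0.0116 T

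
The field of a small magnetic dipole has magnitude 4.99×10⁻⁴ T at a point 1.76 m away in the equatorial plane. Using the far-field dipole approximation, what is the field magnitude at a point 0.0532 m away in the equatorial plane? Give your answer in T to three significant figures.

Dipole fields scale as 1/r³ in the far field; the geometry is the same at both points.
B₂ = B₁ · (r₁/r₂)³ = 4.99×10⁻⁴ · (1.76/0.0532)³.
(r₁/r₂)³ = (33.08)³ = 3.621e+04.
B₂ ≈ 18.07 T.

B ≈ 18.1 T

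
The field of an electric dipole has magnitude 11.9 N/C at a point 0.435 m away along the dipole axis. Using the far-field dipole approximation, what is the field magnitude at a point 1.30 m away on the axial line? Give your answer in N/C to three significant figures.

E ≈ 0.446 N/C

Dipole fields scale as 1/r³ in the far field; the geometry is the same at both points.
E₂ = E₁ · (r₁/r₂)³ = 11.9 · (0.435/1.30)³.
(r₁/r₂)³ = (0.3346)³ = 0.03747.
E₂ ≈ 0.4458 N/C.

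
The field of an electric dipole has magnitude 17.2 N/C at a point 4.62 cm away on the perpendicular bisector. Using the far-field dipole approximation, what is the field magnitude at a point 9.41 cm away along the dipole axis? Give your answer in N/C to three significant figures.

Dipole fields scale as 1/r³ in the far field.
The axial field is twice the equatorial field at the same r, so the geometry factor is 2/1.
E₂ = E₁ · (2/1) · (r₁/r₂)³ = 17.2 · 2 · (4.62/9.41)³.
(r₁/r₂)³ = (0.491)³ = 0.1183.
E₂ ≈ 4.071 N/C.

E ≈ 4.07 N/C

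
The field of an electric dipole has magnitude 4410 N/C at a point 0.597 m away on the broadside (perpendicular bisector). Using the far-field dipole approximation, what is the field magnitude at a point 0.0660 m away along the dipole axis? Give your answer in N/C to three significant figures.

E ≈ 6.53×10⁶ N/C

Dipole fields scale as 1/r³ in the far field.
The axial field is twice the equatorial field at the same r, so the geometry factor is 2/1.
E₂ = E₁ · (2/1) · (r₁/r₂)³ = 4410 · 2 · (0.597/0.0660)³.
(r₁/r₂)³ = (9.045)³ = 740.1.
E₂ ≈ 6.528×10⁶ N/C.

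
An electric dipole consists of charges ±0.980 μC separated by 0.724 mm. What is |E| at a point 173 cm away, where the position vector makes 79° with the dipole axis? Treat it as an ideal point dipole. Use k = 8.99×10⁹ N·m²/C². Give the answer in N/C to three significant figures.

E ≈ 1.30 N/C

Dipole moment p = qd = (9.80×10⁻⁷ C)(7.24×10⁻⁴ m) = 7.095×10⁻¹⁰ C·m.
At angle θ the dipole field magnitude is E = (kp/r³)·√(1 + 3cos²θ).
kp/r³ = (8.99×10⁹)(7.095×10⁻¹⁰) / (1.73)³ = 1.232 N/C.
√(1 + 3cos²79°) = √(1 + 3·0.0364) = √1.1092 ≈ 1.0532.
E ≈ 1.232 × 1.053 = 1.297 N/C.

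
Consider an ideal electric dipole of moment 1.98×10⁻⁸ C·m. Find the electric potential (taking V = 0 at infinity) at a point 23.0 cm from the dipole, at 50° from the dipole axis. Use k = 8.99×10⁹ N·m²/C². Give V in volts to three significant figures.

V ≈ 2160 V

The dipole potential is V = kp cosθ / r².
V = (8.99×10⁹)(1.98×10⁻⁸)·cos50° / (0.230)² = 2163 V.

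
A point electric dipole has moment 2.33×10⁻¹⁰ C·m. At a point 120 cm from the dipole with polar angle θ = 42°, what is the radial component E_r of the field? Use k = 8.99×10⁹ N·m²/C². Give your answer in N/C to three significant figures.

For a dipole, E_r = (2kp cosθ)/r³.
kp/r³ = (8.99×10⁹)(2.33×10⁻¹⁰)/(1.20)³ = 1.212 N/C.
E_r = 2·1.212·cos42° = 1.802 N/C.

E_r ≈ 1.80 N/C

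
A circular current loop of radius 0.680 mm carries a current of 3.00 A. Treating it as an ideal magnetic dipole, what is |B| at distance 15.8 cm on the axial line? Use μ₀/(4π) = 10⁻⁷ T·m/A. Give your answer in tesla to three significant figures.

Magnetic moment m = IA = Iπa² = (3.00)·π·(6.80×10⁻⁴)² = 4.358×10⁻⁶ A·m².
On axis B = (μ₀/4π)·2m/r³.
B = 2·(10⁻⁷)·(4.358×10⁻⁶) / (0.158)³ = 2.210×10⁻¹⁰ T.

B ≈ 2.21×10⁻¹⁰ T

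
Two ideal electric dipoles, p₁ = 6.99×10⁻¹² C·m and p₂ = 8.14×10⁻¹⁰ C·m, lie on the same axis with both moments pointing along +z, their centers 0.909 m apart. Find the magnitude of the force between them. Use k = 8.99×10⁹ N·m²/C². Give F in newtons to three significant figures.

F ≈ 4.50×10⁻¹⁰ N

On-axis field of dipole 1 at distance r: E = 2kp₁/r³. Force on dipole 2 is F = p₂·dE/dr (gradient along axis).
dE/dr = −6kp₁/r⁴, so |F| = 6kp₁p₂/r⁴ (attractive for aligned moments).
F = 6(8.99×10⁹)(6.99×10⁻¹²)(8.14×10⁻¹⁰)/(0.909)⁴ = 4.495×10⁻¹⁰ N.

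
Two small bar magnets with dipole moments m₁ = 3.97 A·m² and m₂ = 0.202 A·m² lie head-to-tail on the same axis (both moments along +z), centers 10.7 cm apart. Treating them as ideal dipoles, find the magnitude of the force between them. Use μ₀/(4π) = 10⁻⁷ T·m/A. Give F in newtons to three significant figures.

On-axis B of dipole 1: B = (μ₀/4π)·2m₁/r³. Force on dipole 2: F = m₂·dB/dr.
dB/dr = −(μ₀/4π)·6m₁/r⁴, so |F| = (μ₀/4π)·6m₁m₂/r⁴.
F = 6(10⁻⁷)(3.97)(0.202)/(0.107)⁴ = 0.003671 N.

F ≈ 0.00367 N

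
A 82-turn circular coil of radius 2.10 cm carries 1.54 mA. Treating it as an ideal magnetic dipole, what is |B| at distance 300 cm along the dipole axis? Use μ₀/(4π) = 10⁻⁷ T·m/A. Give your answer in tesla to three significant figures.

m = NIA = NIπa² = 82·(0.00154)·π·(0.0210)² = 1.75×10⁻⁴ A·m².
On axis B = (μ₀/4π)·2m/r³.
B = 2·(10⁻⁷)·(1.75×10⁻⁴) / (3.00)³ = 1.296×10⁻¹² T.

B ≈ 1.30×10⁻¹² T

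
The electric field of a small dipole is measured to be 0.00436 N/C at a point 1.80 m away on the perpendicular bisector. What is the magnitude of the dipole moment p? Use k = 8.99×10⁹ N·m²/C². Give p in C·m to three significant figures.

p ≈ 2.83×10⁻¹² C·m

In the equatorial plane E = kp/r³, so p = Er³/(k).
p = (0.00436)·(1.80)³ / (8.99×10⁹) = 2.828×10⁻¹² C·m.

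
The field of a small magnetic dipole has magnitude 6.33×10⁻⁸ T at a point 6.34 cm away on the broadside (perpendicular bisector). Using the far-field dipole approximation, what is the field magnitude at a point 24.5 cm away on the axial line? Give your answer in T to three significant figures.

Dipole fields scale as 1/r³ in the far field.
The axial field is twice the equatorial field at the same r, so the geometry factor is 2/1.
B₂ = B₁ · (2/1) · (r₁/r₂)³ = 6.33×10⁻⁸ · 2 · (6.34/24.5)³.
(r₁/r₂)³ = (0.2588)³ = 0.01733.
B₂ ≈ 2.194×10⁻⁹ T.

B ≈ 2.19×10⁻⁹ T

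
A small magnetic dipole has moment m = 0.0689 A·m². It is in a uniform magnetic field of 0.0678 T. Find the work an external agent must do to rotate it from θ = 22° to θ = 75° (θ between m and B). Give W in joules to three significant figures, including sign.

W_ext = ΔU = −mB cosθ₂ + mB cosθ₁ = mB(cosθ₁ − cosθ₂).
W = (0.0689)(0.0678)·(cos22° − cos75°) = (0.004671)·(+0.6684) = 0.003122 J.

W ≈ 0.00312 J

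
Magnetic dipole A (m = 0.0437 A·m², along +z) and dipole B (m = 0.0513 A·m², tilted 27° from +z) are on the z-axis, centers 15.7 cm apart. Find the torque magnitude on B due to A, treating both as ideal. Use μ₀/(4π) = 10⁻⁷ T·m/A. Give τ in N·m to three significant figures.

Dipole B is on the axis of dipole A, so B₁ there is axial: B₁ = (μ₀/4π)·2m₁/r³ along +z.
B₁ = 2(10⁻⁷)(0.0437)/(0.157)³ = 2.258×10⁻⁶ T.
τ = m₂ B₁ sinθ.
τ = (0.0513)(2.258×10⁻⁶)·sin27° = 5.260×10⁻⁸ N·m.

τ ≈ 5.26×10⁻⁸ N·m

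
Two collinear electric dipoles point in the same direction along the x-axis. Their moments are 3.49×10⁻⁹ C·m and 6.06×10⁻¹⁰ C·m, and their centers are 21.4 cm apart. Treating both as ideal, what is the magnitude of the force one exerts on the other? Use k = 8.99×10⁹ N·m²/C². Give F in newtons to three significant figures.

F ≈ 5.44×10⁻⁵ N

On-axis field of dipole 1 at distance r: E = 2kp₁/r³. Force on dipole 2 is F = p₂·dE/dr (gradient along axis).
dE/dr = −6kp₁/r⁴, so |F| = 6kp₁p₂/r⁴ (attractive for aligned moments).
F = 6(8.99×10⁹)(3.49×10⁻⁹)(6.06×10⁻¹⁰)/(0.214)⁴ = 5.439×10⁻⁵ N.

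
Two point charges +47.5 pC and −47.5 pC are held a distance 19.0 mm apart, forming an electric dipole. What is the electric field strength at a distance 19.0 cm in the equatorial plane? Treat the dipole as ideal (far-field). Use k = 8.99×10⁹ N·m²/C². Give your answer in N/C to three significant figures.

E ≈ 1.18 N/C

Dipole moment p = qd = (4.75×10⁻¹¹ C)(0.0190 m) = 9.025×10⁻¹³ C·m.
On the perpendicular bisector E = kp/r³ (half the axial value at the same distance).
E = (8.99×10⁹)(9.025×10⁻¹³) / (0.190)³ = 1.183 N/C.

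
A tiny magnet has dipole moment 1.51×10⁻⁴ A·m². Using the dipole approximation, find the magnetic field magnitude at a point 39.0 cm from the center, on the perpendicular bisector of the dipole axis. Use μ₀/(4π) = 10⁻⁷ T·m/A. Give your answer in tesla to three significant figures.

In the equatorial plane B = (μ₀/4π)·m/r³ (half the axial value).
B = (10⁻⁷)·(1.51×10⁻⁴) / (0.390)³ = 2.546×10⁻¹⁰ T.

B ≈ 2.55×10⁻¹⁰ T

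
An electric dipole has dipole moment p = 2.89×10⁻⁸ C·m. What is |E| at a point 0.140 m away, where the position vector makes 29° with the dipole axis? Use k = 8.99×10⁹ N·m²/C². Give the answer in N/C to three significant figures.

At angle θ the dipole field magnitude is E = (kp/r³)·√(1 + 3cos²θ).
kp/r³ = (8.99×10⁹)(2.89×10⁻⁸) / (0.140)³ = 9.468×10⁴ N/C.
√(1 + 3cos²29°) = √(1 + 3·0.7650) = √3.2949 ≈ 1.8152.
E ≈ 9.468×10⁴ × 1.815 = 1.719×10⁵ N/C.

E ≈ 1.72×10⁵ N/C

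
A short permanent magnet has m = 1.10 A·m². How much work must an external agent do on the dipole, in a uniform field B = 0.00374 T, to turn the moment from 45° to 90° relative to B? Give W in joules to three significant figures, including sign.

W ≈ 0.00291 J

W_ext = ΔU = −mB cosθ₂ + mB cosθ₁ = mB(cosθ₁ − cosθ₂).
W = (1.10)(0.00374)·(cos45° − cos90°) = (0.004114)·(+0.7071) = 0.002909 J.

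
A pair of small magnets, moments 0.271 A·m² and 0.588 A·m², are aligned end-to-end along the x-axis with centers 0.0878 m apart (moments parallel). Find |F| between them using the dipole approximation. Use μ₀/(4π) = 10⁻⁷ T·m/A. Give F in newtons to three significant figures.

On-axis B of dipole 1: B = (μ₀/4π)·2m₁/r³. Force on dipole 2: F = m₂·dB/dr.
dB/dr = −(μ₀/4π)·6m₁/r⁴, so |F| = (μ₀/4π)·6m₁m₂/r⁴.
F = 6(10⁻⁷)(0.271)(0.588)/(0.0878)⁴ = 0.001609 N.

F ≈ 0.00161 N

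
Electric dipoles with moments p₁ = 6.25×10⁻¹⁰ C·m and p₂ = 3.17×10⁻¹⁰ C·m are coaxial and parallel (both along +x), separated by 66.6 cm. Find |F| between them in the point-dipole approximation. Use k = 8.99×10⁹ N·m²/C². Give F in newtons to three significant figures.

On-axis field of dipole 1 at distance r: E = 2kp₁/r³. Force on dipole 2 is F = p₂·dE/dr (gradient along axis).
dE/dr = −6kp₁/r⁴, so |F| = 6kp₁p₂/r⁴ (attractive for aligned moments).
F = 6(8.99×10⁹)(6.25×10⁻¹⁰)(3.17×10⁻¹⁰)/(0.666)⁴ = 5.432×10⁻⁸ N.

F ≈ 5.43×10⁻⁸ N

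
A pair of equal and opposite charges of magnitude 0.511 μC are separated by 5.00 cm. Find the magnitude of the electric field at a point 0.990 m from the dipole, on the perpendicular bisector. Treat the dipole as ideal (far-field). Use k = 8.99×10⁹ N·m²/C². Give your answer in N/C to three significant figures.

E ≈ 237 N/C

Dipole moment p = qd = (5.11×10⁻⁷ C)(0.0500 m) = 2.555×10⁻⁸ C·m.
In the equatorial plane E = kp/r³.
E = (8.99×10⁹)(2.555×10⁻⁸) / (0.990)³ = 236.7 N/C.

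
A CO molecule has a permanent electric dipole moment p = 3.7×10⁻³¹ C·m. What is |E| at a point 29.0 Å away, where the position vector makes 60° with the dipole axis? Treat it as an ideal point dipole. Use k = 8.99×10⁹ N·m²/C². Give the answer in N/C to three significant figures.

At angle θ the dipole field magnitude is E = (kp/r³)·√(1 + 3cos²θ).
kp/r³ = (8.99×10⁹)(3.70×10⁻³¹) / (2.90×10⁻⁹)³ = 1.364×10⁵ N/C.
√(1 + 3cos²60°) = √(1 + 3·0.2500) = √1.7500 ≈ 1.3229.
E ≈ 1.364×10⁵ × 1.323 = 1.804×10⁵ N/C.

E ≈ 1.80×10⁵ N/C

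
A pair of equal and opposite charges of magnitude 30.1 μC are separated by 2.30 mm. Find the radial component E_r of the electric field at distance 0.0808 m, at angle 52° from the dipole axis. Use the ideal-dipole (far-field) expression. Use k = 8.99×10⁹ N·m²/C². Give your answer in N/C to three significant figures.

E_r ≈ 1.45×10⁶ N/C

Dipole moment p = qd = (3.01×10⁻⁵ C)(0.00230 m) = 6.923×10⁻⁸ C·m.
For a dipole, E_r = (2kp cosθ)/r³.
kp/r³ = (8.99×10⁹)(6.923×10⁻⁸)/(0.0808)³ = 1.180×10⁶ N/C.
E_r = 2·1.180×10⁶·cos52° = 1.453×10⁶ N/C.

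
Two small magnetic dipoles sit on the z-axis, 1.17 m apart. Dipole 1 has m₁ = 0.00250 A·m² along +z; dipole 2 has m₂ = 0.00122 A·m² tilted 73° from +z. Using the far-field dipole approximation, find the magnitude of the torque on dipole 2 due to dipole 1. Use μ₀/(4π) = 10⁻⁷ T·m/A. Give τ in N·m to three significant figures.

Dipole B is on the axis of dipole A, so B₁ there is axial: B₁ = (μ₀/4π)·2m₁/r³ along +z.
B₁ = 2(10⁻⁷)(0.00250)/(1.17)³ = 3.122×10⁻¹⁰ T.
τ = m₂ B₁ sinθ.
τ = (0.00122)(3.122×10⁻¹⁰)·sin73° = 3.642×10⁻¹³ N·m.

τ ≈ 3.64×10⁻¹³ N·m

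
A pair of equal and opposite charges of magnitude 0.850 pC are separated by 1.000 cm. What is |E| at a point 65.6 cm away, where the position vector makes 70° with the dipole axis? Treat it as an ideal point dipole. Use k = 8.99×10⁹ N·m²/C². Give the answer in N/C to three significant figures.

Dipole moment p = qd = (8.50×10⁻¹³ C)(0.0100 m) = 8.50×10⁻¹⁵ C·m.
At angle θ the dipole field magnitude is E = (kp/r³)·√(1 + 3cos²θ).
kp/r³ = (8.99×10⁹)(8.50×10⁻¹⁵) / (0.656)³ = 2.707×10⁻⁴ N/C.
√(1 + 3cos²70°) = √(1 + 3·0.1170) = √1.3509 ≈ 1.1623.
E ≈ 2.707×10⁻⁴ × 1.162 = 3.146×10⁻⁴ N/C.

E ≈ 3.15×10⁻⁴ N/C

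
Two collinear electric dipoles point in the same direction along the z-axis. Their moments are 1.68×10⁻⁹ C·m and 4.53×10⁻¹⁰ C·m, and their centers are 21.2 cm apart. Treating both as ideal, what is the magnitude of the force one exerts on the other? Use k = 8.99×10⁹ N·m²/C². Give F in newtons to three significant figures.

On-axis field of dipole 1 at distance r: E = 2kp₁/r³. Force on dipole 2 is F = p₂·dE/dr (gradient along axis).
dE/dr = −6kp₁/r⁴, so |F| = 6kp₁p₂/r⁴ (attractive for aligned moments).
F = 6(8.99×10⁹)(1.68×10⁻⁹)(4.53×10⁻¹⁰)/(0.212)⁴ = 2.032×10⁻⁵ N.

F ≈ 2.03×10⁻⁵ N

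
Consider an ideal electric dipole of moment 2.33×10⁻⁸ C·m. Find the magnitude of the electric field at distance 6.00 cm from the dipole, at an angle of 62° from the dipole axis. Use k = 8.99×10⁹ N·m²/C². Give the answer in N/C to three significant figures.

E ≈ 1.25×10⁶ N/C

At angle θ the dipole field magnitude is E = (kp/r³)·√(1 + 3cos²θ).
kp/r³ = (8.99×10⁹)(2.33×10⁻⁸) / (0.0600)³ = 9.698×10⁵ N/C.
√(1 + 3cos²62°) = √(1 + 3·0.2204) = √1.6612 ≈ 1.2889.
E ≈ 9.698×10⁵ × 1.289 = 1.250×10⁶ N/C.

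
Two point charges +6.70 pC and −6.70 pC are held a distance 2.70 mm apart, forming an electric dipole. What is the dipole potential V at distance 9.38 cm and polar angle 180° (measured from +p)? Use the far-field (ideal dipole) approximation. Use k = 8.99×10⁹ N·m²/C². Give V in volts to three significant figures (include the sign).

Dipole moment p = qd = (6.70×10⁻¹² C)(0.00270 m) = 1.809×10⁻¹⁴ C·m.
The dipole potential is V = kp cosθ / r².
V = (8.99×10⁹)(1.809×10⁻¹⁴)·cos180° / (0.0938)² = -0.01848 V.

V ≈ -0.0185 V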